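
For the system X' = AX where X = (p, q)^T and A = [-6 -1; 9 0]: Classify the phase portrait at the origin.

stable improper node

A = [[-6,-1],[9,0]]; det(A-λI) = λ^2 + 6λ + 9.
repeated λ = -3 with a single eigenvector.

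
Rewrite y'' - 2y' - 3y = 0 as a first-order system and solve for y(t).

Let x_1 = y, x_2 = y'. Then x_1' = x_2 and x_2' = 3x_1 + 2x_2.
A = [[0,1],[3,2]]; det(A-λI) = λ^2 - 2λ - 3.
Eigenvalues λ = -1, 3 with eigenvectors (1,-1), (1,3).

y(t) = c_1e^(-t) + c_2e^(3t)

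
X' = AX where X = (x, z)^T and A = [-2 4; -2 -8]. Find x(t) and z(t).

Coefficient matrix A = [[-2, 4], [-2, -8]].
Characteristic polynomial det(A - λI) = λ^2 + 10λ + 24 = 0.
Eigenvalues λ = -4, -6.
For λ=-4: (A-λI) row 1 is [2, 4], so an eigenvector is (-2, 1).
For λ=-6: (A-λI) row 1 is [4, 4], so an eigenvector is (-1, 1).
General solution: C_1e^(-4t)(-2,1) + C_2e^(-6t)(-1,1).

x(t) = -2C_1e^(-4t) - C_2e^(-6t), z(t) = C_1e^(-4t) + C_2e^(-6t)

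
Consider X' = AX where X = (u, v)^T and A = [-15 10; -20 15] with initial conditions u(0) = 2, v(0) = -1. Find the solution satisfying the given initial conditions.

u(t) = -3e^(5t) + 5e^(-5t), v(t) = -6e^(5t) + 5e^(-5t)

Coefficient matrix A = [[-15, 10], [-20, 15]].
Characteristic polynomial det(A - λI) = λ^2 - 25 = 0.
Eigenvalues λ = -5, 5.
For λ=-5: (A-λI) row 1 is [-10, 10], so an eigenvector is (1, 1).
For λ=5: (A-λI) row 1 is [-20, 10], so an eigenvector is (-1, -2).
General solution: C_1e^(-5t)(1,1) + C_2e^(5t)(-1,-2).
Applying u(0)=2, v(0)=-1 gives C_1=5, C_2=3.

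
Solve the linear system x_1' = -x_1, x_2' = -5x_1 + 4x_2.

Coefficient matrix A = [[-1, 0], [-5, 4]].
Characteristic polynomial det(A - λI) = λ^2 - 3λ - 4 = 0.
Eigenvalues λ = -1, 4.
For λ=-1: (A-λI) row 2 is [-5, 5], so an eigenvector is (-1, -1).
For λ=4: (A-λI) row 1 is [-5, 0], so an eigenvector is (0, 1).
General solution: c_1e^(-t)(-1,-1) + c_2e^(4t)(0,1).

x_1(t) = -c_1e^(-t), x_2(t) = -c_1e^(-t) + c_2e^(4t)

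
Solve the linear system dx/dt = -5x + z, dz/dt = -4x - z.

x(t) = K_1e^(-3t) + K_2te^(-3t), z(t) = 2K_1e^(-3t) + 2K_2te^(-3t) + K_2e^(-3t)

Coefficient matrix A = [[-5, 1], [-4, -1]].
Characteristic polynomial det(A - λI) = λ^2 + 6λ + 9 = 0.
Single eigenvalue λ = -3 with algebraic multiplicity 2.
Eigenvector v = (1,2); generalized eigenvector w with (A-λI)w=v is (0,1).
General solution: e^(-3t)[K_1·v + K_2·(t·v + w)].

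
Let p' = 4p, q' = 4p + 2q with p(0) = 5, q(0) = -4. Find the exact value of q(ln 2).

A = [[4,0],[4,2]]; eigenvalues λ = 4, 2.
Eigenvectors: (1,2) for λ=4, (0,1) for λ=2.
From the initial condition, c_1 = 5, c_2 = -14.
q(ln 2) = (5)(2^4)(2) + (-14)(2^2)(1) = 104.

104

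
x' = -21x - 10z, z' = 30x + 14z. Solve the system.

Coefficient matrix A = [[-21, -10], [30, 14]].
Characteristic polynomial det(A - λI) = λ^2 + 7λ + 6 = 0.
Eigenvalues λ = -6, -1.
For λ=-6: (A-λI) row 1 is [-15, -10], so an eigenvector is (-2, 3).
For λ=-1: (A-λI) row 1 is [-20, -10], so an eigenvector is (-1, 2).
General solution: c_1e^(-6t)(-2,3) + c_2e^(-t)(-1,2).

x(t) = -2c_1e^(-6t) - c_2e^(-t), z(t) = 3c_1e^(-6t) + 2c_2e^(-t)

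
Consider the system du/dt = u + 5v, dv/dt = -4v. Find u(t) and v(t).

Coefficient matrix A = [[1, 5], [0, -4]].
Characteristic polynomial det(A - λI) = λ^2 + 3λ - 4 = 0.
Eigenvalues λ = 1, -4.
For λ=1: (A-λI) row 1 is [0, 5], so an eigenvector is (-1, 0).
For λ=-4: (A-λI) row 1 is [5, 5], so an eigenvector is (-1, 1).
General solution: K_1e^(t)(-1,0) + K_2e^(-4t)(-1,1).

u(t) = -K_1e^(t) - K_2e^(-4t), v(t) = K_2e^(-4t)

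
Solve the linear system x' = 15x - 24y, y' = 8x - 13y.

Coefficient matrix A = [[15, -24], [8, -13]].
Characteristic polynomial det(A - λI) = λ^2 - 2λ - 3 = 0.
Eigenvalues λ = -1, 3.
For λ=-1: (A-λI) row 1 is [16, -24], so an eigenvector is (3, 2).
For λ=3: (A-λI) row 1 is [12, -24], so an eigenvector is (2, 1).
General solution: C_1e^(-t)(3,2) + C_2e^(3t)(2,1).

x(t) = 3C_1e^(-t) + 2C_2e^(3t), y(t) = 2C_1e^(-t) + C_2e^(3t)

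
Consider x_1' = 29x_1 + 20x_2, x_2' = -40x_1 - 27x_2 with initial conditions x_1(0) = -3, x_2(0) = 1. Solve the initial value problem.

x_1(t) = -16e^(t)sin(4t) - 3e^(t)cos(4t), x_2(t) = 23e^(t)sin(4t) + e^(t)cos(4t)

Coefficient matrix A = [[29, 20], [-40, -27]].
Characteristic polynomial det(A - λI) = λ^2 - 2λ + 17 = 0.
Eigenvalues λ = 1 ± 4i (complex conjugate pair).
For λ=1+4i: an eigenvector is (2,-3) - i(-1,1) = (2 + i, -3 - i).
A real fundamental pair from Re and Im of e^((1+4i)t)v: X_1 = e^(t)(cos(4t)·(2,-3) + sin(4t)·(-1,1)), X_2 = e^(t)(sin(4t)·(2,-3) - cos(4t)·(-1,1)).
General solution: c_1X_1 + c_2X_2.
Applying x_1(0)=-3, x_2(0)=1 gives c_1=2, c_2=-7.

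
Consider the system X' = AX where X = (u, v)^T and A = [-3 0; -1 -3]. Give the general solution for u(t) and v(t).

Coefficient matrix A = [[-3, 0], [-1, -3]].
Characteristic polynomial det(A - λI) = λ^2 + 6λ + 9 = 0.
Single eigenvalue λ = -3 with algebraic multiplicity 2.
Eigenvector v = (0,-1); generalized eigenvector w with (A-λI)w=v is (1,3).
General solution: e^(-3t)[K_1·v + K_2·(t·v + w)].

u(t) = K_2e^(-3t), v(t) = -K_1e^(-3t) - K_2te^(-3t) + 3K_2e^(-3t)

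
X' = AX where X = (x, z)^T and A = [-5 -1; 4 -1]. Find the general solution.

Coefficient matrix A = [[-5, -1], [4, -1]].
Characteristic polynomial det(A - λI) = λ^2 + 6λ + 9 = 0.
Single eigenvalue λ = -3 with algebraic multiplicity 2.
Eigenvector v = (1,-2); generalized eigenvector w with (A-λI)w=v is (1,-3).
General solution: e^(-3t)[C_1·v + C_2·(t·v + w)].

x(t) = C_1e^(-3t) + C_2te^(-3t) + C_2e^(-3t), z(t) = -2C_1e^(-3t) - 2C_2te^(-3t) - 3C_2e^(-3t)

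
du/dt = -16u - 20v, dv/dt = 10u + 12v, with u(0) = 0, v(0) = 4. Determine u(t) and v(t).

Coefficient matrix A = [[-16, -20], [10, 12]].
Characteristic polynomial det(A - λI) = λ^2 + 4λ + 8 = 0.
Eigenvalues λ = -2 ± 2i (complex conjugate pair).
For λ=-2+2i: an eigenvector is (-3,2) - i(1,-1) = (-3 - i, 2 + i).
A real fundamental pair from Re and Im of e^((-2+2i)t)v: X_1 = e^(-2t)(cos(2t)·(-3,2) + sin(2t)·(1,-1)), X_2 = e^(-2t)(sin(2t)·(-3,2) - cos(2t)·(1,-1)).
General solution: c_1X_1 + c_2X_2.
Applying u(0)=0, v(0)=4 gives c_1=-4, c_2=12.

u(t) = -40e^(-2t)sin(2t), v(t) = 28e^(-2t)sin(2t) + 4e^(-2t)cos(2t)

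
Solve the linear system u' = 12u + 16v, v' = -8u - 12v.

u(t) = -c_1e^(-4t) + 2c_2e^(4t), v(t) = c_1e^(-4t) - c_2e^(4t)

Coefficient matrix A = [[12, 16], [-8, -12]].
Characteristic polynomial det(A - λI) = λ^2 - 16 = 0.
Eigenvalues λ = -4, 4.
For λ=-4: (A-λI) row 1 is [16, 16], so an eigenvector is (-1, 1).
For λ=4: (A-λI) row 1 is [8, 16], so an eigenvector is (2, -1).
General solution: c_1e^(-4t)(-1,1) + c_2e^(4t)(2,-1).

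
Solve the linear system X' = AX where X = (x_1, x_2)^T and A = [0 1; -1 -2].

x_1(t) = c_1e^(-t) + c_2te^(-t) + 3c_2e^(-t), x_2(t) = -c_1e^(-t) - c_2te^(-t) - 2c_2e^(-t)

Coefficient matrix A = [[0, 1], [-1, -2]].
Characteristic polynomial det(A - λI) = λ^2 + 2λ + 1 = 0.
Single eigenvalue λ = -1 with algebraic multiplicity 2.
Eigenvector v = (1,-1); generalized eigenvector w with (A-λI)w=v is (3,-2).
General solution: e^(-t)[c_1·v + c_2·(t·v + w)].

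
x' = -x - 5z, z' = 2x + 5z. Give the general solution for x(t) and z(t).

Coefficient matrix A = [[-1, -5], [2, 5]].
Characteristic polynomial det(A - λI) = λ^2 - 4λ + 5 = 0.
Eigenvalues λ = 2 ± i (complex conjugate pair).
For λ=2+i: an eigenvector is (-2,1) - i(1,-1) = (-2 - i, 1 + i).
A real fundamental pair from Re and Im of e^((2+i)t)v: X_1 = e^(2t)(cos(t)·(-2,1) + sin(t)·(1,-1)), X_2 = e^(2t)(sin(t)·(-2,1) - cos(t)·(1,-1)).
General solution: c_1X_1 + c_2X_2.

x(t) = c_1e^(2t)sin(t) - 2c_1e^(2t)cos(t) - 2c_2e^(2t)sin(t) - c_2e^(2t)cos(t), z(t) = -c_1e^(2t)sin(t) + c_1e^(2t)cos(t) + c_2e^(2t)sin(t) + c_2e^(2t)cos(t)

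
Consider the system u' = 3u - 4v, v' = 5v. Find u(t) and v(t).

u(t) = -2c_1e^(5t) + c_2e^(3t), v(t) = c_1e^(5t)

Coefficient matrix A = [[3, -4], [0, 5]].
Characteristic polynomial det(A - λI) = λ^2 - 8λ + 15 = 0.
Eigenvalues λ = 5, 3.
For λ=5: (A-λI) row 1 is [-2, -4], so an eigenvector is (-2, 1).
For λ=3: (A-λI) row 1 is [0, -4], so an eigenvector is (1, 0).
General solution: c_1e^(5t)(-2,1) + c_2e^(3t)(1,0).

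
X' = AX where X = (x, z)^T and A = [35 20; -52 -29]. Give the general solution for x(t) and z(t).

x(t) = -K_1e^(3t)sin(4t) - 2K_1e^(3t)cos(4t) - 2K_2e^(3t)sin(4t) + K_2e^(3t)cos(4t), z(t) = 2K_1e^(3t)sin(4t) + 3K_1e^(3t)cos(4t) + 3K_2e^(3t)sin(4t) - 2K_2e^(3t)cos(4t)

Coefficient matrix A = [[35, 20], [-52, -29]].
Characteristic polynomial det(A - λI) = λ^2 - 6λ + 25 = 0.
Eigenvalues λ = 3 ± 4i (complex conjugate pair).
For λ=3+4i: an eigenvector is (-2,3) - i(-1,2) = (-2 + i, 3 - 2i).
A real fundamental pair from Re and Im of e^((3+4i)t)v: X_1 = e^(3t)(cos(4t)·(-2,3) + sin(4t)·(-1,2)), X_2 = e^(3t)(sin(4t)·(-2,3) - cos(4t)·(-1,2)).
General solution: K_1X_1 + K_2X_2.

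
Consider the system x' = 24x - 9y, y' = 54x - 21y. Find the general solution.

Coefficient matrix A = [[24, -9], [54, -21]].
Characteristic polynomial det(A - λI) = λ^2 - 3λ - 18 = 0.
Eigenvalues λ = -3, 6.
For λ=-3: (A-λI) row 1 is [27, -9], so an eigenvector is (1, 3).
For λ=6: (A-λI) row 1 is [18, -9], so an eigenvector is (1, 2).
General solution: c_1e^(-3t)(1,3) + c_2e^(6t)(1,2).

x(t) = c_1e^(-3t) + c_2e^(6t), y(t) = 3c_1e^(-3t) + 2c_2e^(6t)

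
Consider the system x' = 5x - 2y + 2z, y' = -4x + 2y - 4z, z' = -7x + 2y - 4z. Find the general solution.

Coefficient matrix A = [[5, -2, 2], [-4, 2, -4], [-7, 2, -4]].
det(A - λI) = 0 gives eigenvalues λ = 3, 2, -2.
For λ=3: eigenvector (1,0,-1).
For λ=2: eigenvector (2,1,-2).
For λ=-2: eigenvector (0,1,1).
General solution: c_1e^(3t)(1,0,-1) + c_2e^(2t)(2,1,-2) + c_3e^(-2t)(0,1,1).

x(t) = c_1e^(3t) + 2c_2e^(2t), y(t) = c_2e^(2t) + c_3e^(-2t), z(t) = -c_1e^(3t) - 2c_2e^(2t) + c_3e^(-2t)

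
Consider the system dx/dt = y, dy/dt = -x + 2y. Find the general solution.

x(t) = -c_1e^(t) - c_2te^(t) + 3c_2e^(t), y(t) = -c_1e^(t) - c_2te^(t) + 2c_2e^(t)

Coefficient matrix A = [[0, 1], [-1, 2]].
Characteristic polynomial det(A - λI) = λ^2 - 2λ + 1 = 0.
Single eigenvalue λ = 1 with algebraic multiplicity 2.
Eigenvector v = (-1,-1); generalized eigenvector w with (A-λI)w=v is (3,2).
General solution: e^(t)[c_1·v + c_2·(t·v + w)].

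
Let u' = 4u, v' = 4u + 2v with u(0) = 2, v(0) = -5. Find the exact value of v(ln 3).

243

A = [[4,0],[4,2]]; eigenvalues λ = 4, 2.
Eigenvectors: (1,2) for λ=4, (0,-1) for λ=2.
From the initial condition, c_1 = 2, c_2 = 9.
v(ln 3) = (2)(3^4)(2) + (9)(3^2)(-1) = 243.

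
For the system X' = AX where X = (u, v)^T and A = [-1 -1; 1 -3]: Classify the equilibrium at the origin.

A = [[-1,-1],[1,-3]]; det(A-λI) = λ^2 + 4λ + 4.
repeated λ = -2 with a single eigenvector.

stable improper node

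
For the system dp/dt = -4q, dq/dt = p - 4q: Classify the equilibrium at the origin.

A = [[0,-4],[1,-4]]; det(A-λI) = λ^2 + 4λ + 4.
repeated λ = -2 with a single eigenvector.

stable improper node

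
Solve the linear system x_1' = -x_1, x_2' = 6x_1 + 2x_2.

x_1(t) = K_1e^(-t), x_2(t) = -2K_1e^(-t) - K_2e^(2t)

Coefficient matrix A = [[-1, 0], [6, 2]].
Characteristic polynomial det(A - λI) = λ^2 - λ - 2 = 0.
Eigenvalues λ = -1, 2.
For λ=-1: (A-λI) row 2 is [6, 3], so an eigenvector is (1, -2).
For λ=2: (A-λI) row 1 is [-3, 0], so an eigenvector is (0, -1).
General solution: K_1e^(-t)(1,-2) + K_2e^(2t)(0,-1).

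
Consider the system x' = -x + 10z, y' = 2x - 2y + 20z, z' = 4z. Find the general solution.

Coefficient matrix A = [[-1, 0, 10], [2, -2, 20], [0, 0, 4]].
det(A - λI) = 0 gives eigenvalues λ = -2, -1, 4.
For λ=-2: eigenvector (0,1,0).
For λ=-1: eigenvector (1,2,0).
For λ=4: eigenvector (2,4,1).
General solution: K_1e^(-2t)(0,1,0) + K_2e^(-t)(1,2,0) + K_3e^(4t)(2,4,1).

x(t) = K_2e^(-t) + 2K_3e^(4t), y(t) = K_1e^(-2t) + 2K_2e^(-t) + 4K_3e^(4t), z(t) = K_3e^(4t)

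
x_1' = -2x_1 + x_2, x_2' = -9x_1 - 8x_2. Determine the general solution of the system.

x_1(t) = -c_1e^(-5t) - c_2te^(-5t) - c_2e^(-5t), x_2(t) = 3c_1e^(-5t) + 3c_2te^(-5t) + 2c_2e^(-5t)

Coefficient matrix A = [[-2, 1], [-9, -8]].
Characteristic polynomial det(A - λI) = λ^2 + 10λ + 25 = 0.
Single eigenvalue λ = -5 with algebraic multiplicity 2.
Eigenvector v = (-1,3); generalized eigenvector w with (A-λI)w=v is (-1,2).
General solution: e^(-5t)[c_1·v + c_2·(t·v + w)].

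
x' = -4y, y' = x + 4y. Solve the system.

Coefficient matrix A = [[0, -4], [1, 4]].
Characteristic polynomial det(A - λI) = λ^2 - 4λ + 4 = 0.
Single eigenvalue λ = 2 with algebraic multiplicity 2.
Eigenvector v = (2,-1); generalized eigenvector w with (A-λI)w=v is (-3,1).
General solution: e^(2t)[K_1·v + K_2·(t·v + w)].

x(t) = 2K_1e^(2t) + 2K_2te^(2t) - 3K_2e^(2t), y(t) = -K_1e^(2t) - K_2te^(2t) + K_2e^(2t)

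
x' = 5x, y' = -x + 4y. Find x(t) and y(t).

Coefficient matrix A = [[5, 0], [-1, 4]].
Characteristic polynomial det(A - λI) = λ^2 - 9λ + 20 = 0.
Eigenvalues λ = 4, 5.
For λ=4: (A-λI) row 1 is [1, 0], so an eigenvector is (0, 1).
For λ=5: (A-λI) row 2 is [-1, -1], so an eigenvector is (1, -1).
General solution: K_1e^(4t)(0,1) + K_2e^(5t)(1,-1).

x(t) = K_2e^(5t), y(t) = K_1e^(4t) - K_2e^(5t)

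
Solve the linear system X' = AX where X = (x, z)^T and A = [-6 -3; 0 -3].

Coefficient matrix A = [[-6, -3], [0, -3]].
Characteristic polynomial det(A - λI) = λ^2 + 9λ + 18 = 0.
Eigenvalues λ = -3, -6.
For λ=-3: (A-λI) row 1 is [-3, -3], so an eigenvector is (-1, 1).
For λ=-6: (A-λI) row 1 is [0, -3], so an eigenvector is (1, 0).
General solution: c_1e^(-3t)(-1,1) + c_2e^(-6t)(1,0).

x(t) = -c_1e^(-3t) + c_2e^(-6t), z(t) = c_1e^(-3t)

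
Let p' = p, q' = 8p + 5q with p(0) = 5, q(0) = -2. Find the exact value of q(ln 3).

A = [[1,0],[8,5]]; eigenvalues λ = 5, 1.
Eigenvectors: (0,-1) for λ=5, (-1,2) for λ=1.
From the initial condition, c_1 = -8, c_2 = -5.
q(ln 3) = (-8)(3^5)(-1) + (-5)(3^1)(2) = 1914.

1914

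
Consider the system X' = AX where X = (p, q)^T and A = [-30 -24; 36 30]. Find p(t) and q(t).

p(t) = -C_1e^(-6t) + 2C_2e^(6t), q(t) = C_1e^(-6t) - 3C_2e^(6t)

Coefficient matrix A = [[-30, -24], [36, 30]].
Characteristic polynomial det(A - λI) = λ^2 - 36 = 0.
Eigenvalues λ = -6, 6.
For λ=-6: (A-λI) row 1 is [-24, -24], so an eigenvector is (-1, 1).
For λ=6: (A-λI) row 1 is [-36, -24], so an eigenvector is (2, -3).
General solution: C_1e^(-6t)(-1,1) + C_2e^(6t)(2,-3).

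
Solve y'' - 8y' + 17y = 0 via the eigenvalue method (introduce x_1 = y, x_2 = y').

Let x_1 = y, x_2 = y'. Then x_1' = x_2 and x_2' = -17x_1 + 8x_2.
A = [[0,1],[-17,8]]; det(A-λI) = λ^2 - 8λ + 17.
Eigenvalues λ = 4 ± i.

y(t) = C_1e^(4t)cos(t) + C_2e^(4t)sin(t)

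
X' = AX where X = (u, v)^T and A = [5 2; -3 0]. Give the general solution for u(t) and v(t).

u(t) = -C_1e^(3t) - 2C_2e^(2t), v(t) = C_1e^(3t) + 3C_2e^(2t)

Coefficient matrix A = [[5, 2], [-3, 0]].
Characteristic polynomial det(A - λI) = λ^2 - 5λ + 6 = 0.
Eigenvalues λ = 3, 2.
For λ=3: (A-λI) row 1 is [2, 2], so an eigenvector is (-1, 1).
For λ=2: (A-λI) row 1 is [3, 2], so an eigenvector is (-2, 3).
General solution: C_1e^(3t)(-1,1) + C_2e^(2t)(-2,3).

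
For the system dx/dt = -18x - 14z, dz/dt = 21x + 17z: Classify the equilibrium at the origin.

A = [[-18,-14],[21,17]]; det(A-λI) = λ^2 + λ - 12.
λ = 3, -4: opposite signs.

saddle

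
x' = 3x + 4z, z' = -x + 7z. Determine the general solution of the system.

x(t) = 2K_1e^(5t) + 2K_2te^(5t) - 3K_2e^(5t), z(t) = K_1e^(5t) + K_2te^(5t) - K_2e^(5t)

Coefficient matrix A = [[3, 4], [-1, 7]].
Characteristic polynomial det(A - λI) = λ^2 - 10λ + 25 = 0.
Single eigenvalue λ = 5 with algebraic multiplicity 2.
Eigenvector v = (2,1); generalized eigenvector w with (A-λI)w=v is (-3,-1).
General solution: e^(5t)[K_1·v + K_2·(t·v + w)].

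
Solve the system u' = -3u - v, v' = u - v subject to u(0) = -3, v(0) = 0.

u(t) = 3te^(-2t) - 3e^(-2t), v(t) = -3te^(-2t)

Coefficient matrix A = [[-3, -1], [1, -1]].
Characteristic polynomial det(A - λI) = λ^2 + 4λ + 4 = 0.
Single eigenvalue λ = -2 with algebraic multiplicity 2.
Eigenvector v = (-1,1); generalized eigenvector w with (A-λI)w=v is (-2,3).
General solution: e^(-2t)[K_1·v + K_2·(t·v + w)].
Applying u(0)=-3, v(0)=0 gives K_1=9, K_2=-3.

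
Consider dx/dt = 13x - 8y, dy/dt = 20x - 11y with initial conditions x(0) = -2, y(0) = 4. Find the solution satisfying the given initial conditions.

Coefficient matrix A = [[13, -8], [20, -11]].
Characteristic polynomial det(A - λI) = λ^2 - 2λ + 17 = 0.
Eigenvalues λ = 1 ± 4i (complex conjugate pair).
For λ=1+4i: an eigenvector is (-1,-1) - i(-1,-2) = (-1 + i, -1 + 2i).
A real fundamental pair from Re and Im of e^((1+4i)t)v: X_1 = e^(t)(cos(4t)·(-1,-1) + sin(4t)·(-1,-2)), X_2 = e^(t)(sin(4t)·(-1,-1) - cos(4t)·(-1,-2)).
General solution: c_1X_1 + c_2X_2.
Applying x(0)=-2, y(0)=4 gives c_1=8, c_2=6.

x(t) = -14e^(t)sin(4t) - 2e^(t)cos(4t), y(t) = -22e^(t)sin(4t) + 4e^(t)cos(4t)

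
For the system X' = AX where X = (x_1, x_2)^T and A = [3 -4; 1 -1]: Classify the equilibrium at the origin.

unstable improper node

A = [[3,-4],[1,-1]]; det(A-λI) = λ^2 - 2λ + 1.
repeated λ = 1 with a single eigenvector.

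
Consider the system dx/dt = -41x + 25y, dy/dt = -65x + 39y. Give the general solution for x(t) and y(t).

x(t) = -C_1e^(-t)sin(5t) + 2C_1e^(-t)cos(5t) + 2C_2e^(-t)sin(5t) + C_2e^(-t)cos(5t), y(t) = -2C_1e^(-t)sin(5t) + 3C_1e^(-t)cos(5t) + 3C_2e^(-t)sin(5t) + 2C_2e^(-t)cos(5t)

Coefficient matrix A = [[-41, 25], [-65, 39]].
Characteristic polynomial det(A - λI) = λ^2 + 2λ + 26 = 0.
Eigenvalues λ = -1 ± 5i (complex conjugate pair).
For λ=-1+5i: an eigenvector is (2,3) - i(-1,-2) = (2 + i, 3 + 2i).
A real fundamental pair from Re and Im of e^((-1+5i)t)v: X_1 = e^(-t)(cos(5t)·(2,3) + sin(5t)·(-1,-2)), X_2 = e^(-t)(sin(5t)·(2,3) - cos(5t)·(-1,-2)).
General solution: C_1X_1 + C_2X_2.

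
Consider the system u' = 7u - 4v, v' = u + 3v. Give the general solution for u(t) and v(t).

u(t) = 2c_1e^(5t) + 2c_2te^(5t) + 3c_2e^(5t), v(t) = c_1e^(5t) + c_2te^(5t) + c_2e^(5t)

Coefficient matrix A = [[7, -4], [1, 3]].
Characteristic polynomial det(A - λI) = λ^2 - 10λ + 25 = 0.
Single eigenvalue λ = 5 with algebraic multiplicity 2.
Eigenvector v = (2,1); generalized eigenvector w with (A-λI)w=v is (3,1).
General solution: e^(5t)[c_1·v + c_2·(t·v + w)].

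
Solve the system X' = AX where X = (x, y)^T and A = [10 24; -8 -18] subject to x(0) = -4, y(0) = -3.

Coefficient matrix A = [[10, 24], [-8, -18]].
Characteristic polynomial det(A - λI) = λ^2 + 8λ + 12 = 0.
Eigenvalues λ = -2, -6.
For λ=-2: (A-λI) row 1 is [12, 24], so an eigenvector is (2, -1).
For λ=-6: (A-λI) row 1 is [16, 24], so an eigenvector is (-3, 2).
General solution: C_1e^(-2t)(2,-1) + C_2e^(-6t)(-3,2).
Applying x(0)=-4, y(0)=-3 gives C_1=-17, C_2=-10.

x(t) = -34e^(-2t) + 30e^(-6t), y(t) = 17e^(-2t) - 20e^(-6t)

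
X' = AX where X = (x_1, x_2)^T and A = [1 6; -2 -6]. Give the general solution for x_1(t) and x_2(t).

x_1(t) = 2c_1e^(-2t) + 3c_2e^(-3t), x_2(t) = -c_1e^(-2t) - 2c_2e^(-3t)

Coefficient matrix A = [[1, 6], [-2, -6]].
Characteristic polynomial det(A - λI) = λ^2 + 5λ + 6 = 0.
Eigenvalues λ = -2, -3.
For λ=-2: (A-λI) row 1 is [3, 6], so an eigenvector is (2, -1).
For λ=-3: (A-λI) row 1 is [4, 6], so an eigenvector is (3, -2).
General solution: c_1e^(-2t)(2,-1) + c_2e^(-3t)(3,-2).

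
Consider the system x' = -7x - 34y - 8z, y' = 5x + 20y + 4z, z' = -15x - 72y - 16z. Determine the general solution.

x(t) = -2C_1e^(-2t) - C_2e^(3t) + 4C_3e^(-4t), y(t) = C_1e^(-2t) + C_2e^(3t) - 2C_3e^(-4t), z(t) = -3C_1e^(-2t) - 3C_2e^(3t) + 7C_3e^(-4t)

Coefficient matrix A = [[-7, -34, -8], [5, 20, 4], [-15, -72, -16]].
det(A - λI) = 0 gives eigenvalues λ = -2, 3, -4.
For λ=-2: eigenvector (-2,1,-3).
For λ=3: eigenvector (-1,1,-3).
For λ=-4: eigenvector (4,-2,7).
General solution: C_1e^(-2t)(-2,1,-3) + C_2e^(3t)(-1,1,-3) + C_3e^(-4t)(4,-2,7).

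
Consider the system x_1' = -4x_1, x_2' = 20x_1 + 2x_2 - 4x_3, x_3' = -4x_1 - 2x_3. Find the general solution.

Coefficient matrix A = [[-4, 0, 0], [20, 2, -4], [-4, 0, -2]].
det(A - λI) = 0 gives eigenvalues λ = -2, 2, -4.
For λ=-2: eigenvector (0,1,1).
For λ=2: eigenvector (0,1,0).
For λ=-4: eigenvector (1,-2,2).
General solution: c_1e^(-2t)(0,1,1) + c_2e^(2t)(0,1,0) + c_3e^(-4t)(1,-2,2).

x_1(t) = c_3e^(-4t), x_2(t) = c_1e^(-2t) + c_2e^(2t) - 2c_3e^(-4t), x_3(t) = c_1e^(-2t) + 2c_3e^(-4t)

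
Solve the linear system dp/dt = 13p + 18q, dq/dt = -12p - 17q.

p(t) = 3K_1e^(t) + K_2e^(-5t), q(t) = -2K_1e^(t) - K_2e^(-5t)

Coefficient matrix A = [[13, 18], [-12, -17]].
Characteristic polynomial det(A - λI) = λ^2 + 4λ - 5 = 0.
Eigenvalues λ = 1, -5.
For λ=1: (A-λI) row 1 is [12, 18], so an eigenvector is (3, -2).
For λ=-5: (A-λI) row 1 is [18, 18], so an eigenvector is (1, -1).
General solution: K_1e^(t)(3,-2) + K_2e^(-5t)(1,-1).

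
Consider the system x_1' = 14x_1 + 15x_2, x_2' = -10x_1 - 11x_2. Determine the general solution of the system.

x_1(t) = -c_1e^(-t) - 3c_2e^(4t), x_2(t) = c_1e^(-t) + 2c_2e^(4t)

Coefficient matrix A = [[14, 15], [-10, -11]].
Characteristic polynomial det(A - λI) = λ^2 - 3λ - 4 = 0.
Eigenvalues λ = -1, 4.
For λ=-1: (A-λI) row 1 is [15, 15], so an eigenvector is (-1, 1).
For λ=4: (A-λI) row 1 is [10, 15], so an eigenvector is (-3, 2).
General solution: c_1e^(-t)(-1,1) + c_2e^(4t)(-3,2).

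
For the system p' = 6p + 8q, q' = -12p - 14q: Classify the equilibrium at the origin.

stable node

A = [[6,8],[-12,-14]]; det(A-λI) = λ^2 + 8λ + 12.
λ = -2, -6: both negative.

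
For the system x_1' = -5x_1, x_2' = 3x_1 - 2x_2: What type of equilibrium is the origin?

A = [[-5,0],[3,-2]]; det(A-λI) = λ^2 + 7λ + 10.
λ = -5, -2: both negative.

stable node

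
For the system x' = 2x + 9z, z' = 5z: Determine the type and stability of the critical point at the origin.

unstable node

A = [[2,9],[0,5]]; det(A-λI) = λ^2 - 7λ + 10.
λ = 2, 5: both positive.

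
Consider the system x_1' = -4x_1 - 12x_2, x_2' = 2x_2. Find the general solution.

x_1(t) = -2C_1e^(2t) + C_2e^(-4t), x_2(t) = C_1e^(2t)

Coefficient matrix A = [[-4, -12], [0, 2]].
Characteristic polynomial det(A - λI) = λ^2 + 2λ - 8 = 0.
Eigenvalues λ = 2, -4.
For λ=2: (A-λI) row 1 is [-6, -12], so an eigenvector is (-2, 1).
For λ=-4: (A-λI) row 1 is [0, -12], so an eigenvector is (1, 0).
General solution: C_1e^(2t)(-2,1) + C_2e^(-4t)(1,0).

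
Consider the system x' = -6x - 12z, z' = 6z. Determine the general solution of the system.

Coefficient matrix A = [[-6, -12], [0, 6]].
Characteristic polynomial det(A - λI) = λ^2 - 36 = 0.
Eigenvalues λ = 6, -6.
For λ=6: (A-λI) row 1 is [-12, -12], so an eigenvector is (-1, 1).
For λ=-6: (A-λI) row 1 is [0, -12], so an eigenvector is (1, 0).
General solution: c_1e^(6t)(-1,1) + c_2e^(-6t)(1,0).

x(t) = -c_1e^(6t) + c_2e^(-6t), z(t) = c_1e^(6t)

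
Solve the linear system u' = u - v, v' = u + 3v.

u(t) = -c_1e^(2t) - c_2te^(2t), v(t) = c_1e^(2t) + c_2te^(2t) + c_2e^(2t)

Coefficient matrix A = [[1, -1], [1, 3]].
Characteristic polynomial det(A - λI) = λ^2 - 4λ + 4 = 0.
Single eigenvalue λ = 2 with algebraic multiplicity 2.
Eigenvector v = (-1,1); generalized eigenvector w with (A-λI)w=v is (0,1).
General solution: e^(2t)[c_1·v + c_2·(t·v + w)].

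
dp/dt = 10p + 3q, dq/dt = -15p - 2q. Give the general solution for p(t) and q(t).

p(t) = c_1e^(4t)cos(3t) + c_2e^(4t)sin(3t), q(t) = -c_1e^(4t)sin(3t) - 2c_1e^(4t)cos(3t) - 2c_2e^(4t)sin(3t) + c_2e^(4t)cos(3t)

Coefficient matrix A = [[10, 3], [-15, -2]].
Characteristic polynomial det(A - λI) = λ^2 - 8λ + 25 = 0.
Eigenvalues λ = 4 ± 3i (complex conjugate pair).
For λ=4+3i: an eigenvector is (1,-2) - i(0,-1) = (1, -2 + i).
A real fundamental pair from Re and Im of e^((4+3i)t)v: X_1 = e^(4t)(cos(3t)·(1,-2) + sin(3t)·(0,-1)), X_2 = e^(4t)(sin(3t)·(1,-2) - cos(3t)·(0,-1)).
General solution: c_1X_1 + c_2X_2.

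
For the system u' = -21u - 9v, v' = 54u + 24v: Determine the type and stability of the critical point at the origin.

saddle

A = [[-21,-9],[54,24]]; det(A-λI) = λ^2 - 3λ - 18.
λ = 6, -3: opposite signs.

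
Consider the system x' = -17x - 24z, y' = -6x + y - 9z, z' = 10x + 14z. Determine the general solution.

Coefficient matrix A = [[-17, 0, -24], [-6, 1, -9], [10, 0, 14]].
det(A - λI) = 0 gives eigenvalues λ = -1, 1, -2.
For λ=-1: eigenvector (-3,0,2).
For λ=1: eigenvector (0,1,0).
For λ=-2: eigenvector (-8,-1,5).
General solution: K_1e^(-t)(-3,0,2) + K_2e^(t)(0,1,0) + K_3e^(-2t)(-8,-1,5).

x(t) = -3K_1e^(-t) - 8K_3e^(-2t), y(t) = K_2e^(t) - K_3e^(-2t), z(t) = 2K_1e^(-t) + 5K_3e^(-2t)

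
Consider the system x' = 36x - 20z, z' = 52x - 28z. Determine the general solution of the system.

Coefficient matrix A = [[36, -20], [52, -28]].
Characteristic polynomial det(A - λI) = λ^2 - 8λ + 32 = 0.
Eigenvalues λ = 4 ± 4i (complex conjugate pair).
For λ=4+4i: an eigenvector is (-2,-3) - i(-1,-2) = (-2 + i, -3 + 2i).
A real fundamental pair from Re and Im of e^((4+4i)t)v: X_1 = e^(4t)(cos(4t)·(-2,-3) + sin(4t)·(-1,-2)), X_2 = e^(4t)(sin(4t)·(-2,-3) - cos(4t)·(-1,-2)).
General solution: C_1X_1 + C_2X_2.

x(t) = -C_1e^(4t)sin(4t) - 2C_1e^(4t)cos(4t) - 2C_2e^(4t)sin(4t) + C_2e^(4t)cos(4t), z(t) = -2C_1e^(4t)sin(4t) - 3C_1e^(4t)cos(4t) - 3C_2e^(4t)sin(4t) + 2C_2e^(4t)cos(4t)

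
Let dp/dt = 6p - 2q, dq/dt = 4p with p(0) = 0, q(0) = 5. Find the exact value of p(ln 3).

A = [[6,-2],[4,0]]; eigenvalues λ = 4, 2.
Eigenvectors: (-1,-1) for λ=4, (-1,-2) for λ=2.
From the initial condition, c_1 = 5, c_2 = -5.
p(ln 3) = (5)(3^4)(-1) + (-5)(3^2)(-1) = -360.

-360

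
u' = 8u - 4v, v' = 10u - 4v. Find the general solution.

Coefficient matrix A = [[8, -4], [10, -4]].
Characteristic polynomial det(A - λI) = λ^2 - 4λ + 8 = 0.
Eigenvalues λ = 2 ± 2i (complex conjugate pair).
For λ=2+2i: an eigenvector is (-1,-2) - i(1,1) = (-1 - i, -2 - i).
A real fundamental pair from Re and Im of e^((2+2i)t)v: X_1 = e^(2t)(cos(2t)·(-1,-2) + sin(2t)·(1,1)), X_2 = e^(2t)(sin(2t)·(-1,-2) - cos(2t)·(1,1)).
General solution: K_1X_1 + K_2X_2.

u(t) = K_1e^(2t)sin(2t) - K_1e^(2t)cos(2t) - K_2e^(2t)sin(2t) - K_2e^(2t)cos(2t), v(t) = K_1e^(2t)sin(2t) - 2K_1e^(2t)cos(2t) - 2K_2e^(2t)sin(2t) - K_2e^(2t)cos(2t)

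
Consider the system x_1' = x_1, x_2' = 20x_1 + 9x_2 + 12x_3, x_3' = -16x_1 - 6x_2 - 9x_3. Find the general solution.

x_1(t) = c_1e^(t), x_2(t) = -c_1e^(t) + 2c_2e^(3t) - c_3e^(-3t), x_3(t) = -c_1e^(t) - c_2e^(3t) + c_3e^(-3t)

Coefficient matrix A = [[1, 0, 0], [20, 9, 12], [-16, -6, -9]].
det(A - λI) = 0 gives eigenvalues λ = 1, 3, -3.
For λ=1: eigenvector (1,-1,-1).
For λ=3: eigenvector (0,2,-1).
For λ=-3: eigenvector (0,-1,1).
General solution: c_1e^(t)(1,-1,-1) + c_2e^(3t)(0,2,-1) + c_3e^(-3t)(0,-1,1).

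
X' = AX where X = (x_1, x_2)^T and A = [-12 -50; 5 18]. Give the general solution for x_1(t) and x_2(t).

Coefficient matrix A = [[-12, -50], [5, 18]].
Characteristic polynomial det(A - λI) = λ^2 - 6λ + 34 = 0.
Eigenvalues λ = 3 ± 5i (complex conjugate pair).
For λ=3+5i: an eigenvector is (1,0) - i(-3,1) = (1 + 3i, 0 - i).
A real fundamental pair from Re and Im of e^((3+5i)t)v: X_1 = e^(3t)(cos(5t)·(1,0) + sin(5t)·(-3,1)), X_2 = e^(3t)(sin(5t)·(1,0) - cos(5t)·(-3,1)).
General solution: K_1X_1 + K_2X_2.

x_1(t) = -3K_1e^(3t)sin(5t) + K_1e^(3t)cos(5t) + K_2e^(3t)sin(5t) + 3K_2e^(3t)cos(5t), x_2(t) = K_1e^(3t)sin(5t) - K_2e^(3t)cos(5t)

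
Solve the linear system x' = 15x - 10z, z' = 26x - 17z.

Coefficient matrix A = [[15, -10], [26, -17]].
Characteristic polynomial det(A - λI) = λ^2 + 2λ + 5 = 0.
Eigenvalues λ = -1 ± 2i (complex conjugate pair).
For λ=-1+2i: an eigenvector is (1,2) - i(-2,-3) = (1 + 2i, 2 + 3i).
A real fundamental pair from Re and Im of e^((-1+2i)t)v: X_1 = e^(-t)(cos(2t)·(1,2) + sin(2t)·(-2,-3)), X_2 = e^(-t)(sin(2t)·(1,2) - cos(2t)·(-2,-3)).
General solution: K_1X_1 + K_2X_2.

x(t) = -2K_1e^(-t)sin(2t) + K_1e^(-t)cos(2t) + K_2e^(-t)sin(2t) + 2K_2e^(-t)cos(2t), z(t) = -3K_1e^(-t)sin(2t) + 2K_1e^(-t)cos(2t) + 2K_2e^(-t)sin(2t) + 3K_2e^(-t)cos(2t)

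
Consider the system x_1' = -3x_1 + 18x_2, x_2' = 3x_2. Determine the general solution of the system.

Coefficient matrix A = [[-3, 18], [0, 3]].
Characteristic polynomial det(A - λI) = λ^2 - 9 = 0.
Eigenvalues λ = 3, -3.
For λ=3: (A-λI) row 1 is [-6, 18], so an eigenvector is (3, 1).
For λ=-3: (A-λI) row 1 is [0, 18], so an eigenvector is (1, 0).
General solution: C_1e^(3t)(3,1) + C_2e^(-3t)(1,0).

x_1(t) = 3C_1e^(3t) + C_2e^(-3t), x_2(t) = C_1e^(3t)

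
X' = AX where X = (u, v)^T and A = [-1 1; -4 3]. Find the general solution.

Coefficient matrix A = [[-1, 1], [-4, 3]].
Characteristic polynomial det(A - λI) = λ^2 - 2λ + 1 = 0.
Single eigenvalue λ = 1 with algebraic multiplicity 2.
Eigenvector v = (1,2); generalized eigenvector w with (A-λI)w=v is (0,1).
General solution: e^(t)[K_1·v + K_2·(t·v + w)].

u(t) = K_1e^(t) + K_2te^(t), v(t) = 2K_1e^(t) + 2K_2te^(t) + K_2e^(t)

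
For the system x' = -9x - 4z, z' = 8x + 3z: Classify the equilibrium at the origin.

A = [[-9,-4],[8,3]]; det(A-λI) = λ^2 + 6λ + 5.
λ = -5, -1: both negative.

stable node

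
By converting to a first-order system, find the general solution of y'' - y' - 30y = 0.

y(t) = C_1e^(6t) + C_2e^(-5t)

Let x_1 = y, x_2 = y'. Then x_1' = x_2 and x_2' = 30x_1 + x_2.
A = [[0,1],[30,1]]; det(A-λI) = λ^2 - λ - 30.
Eigenvalues λ = 6, -5 with eigenvectors (1,6), (1,-5).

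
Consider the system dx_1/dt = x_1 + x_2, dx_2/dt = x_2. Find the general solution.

Coefficient matrix A = [[1, 1], [0, 1]].
Characteristic polynomial det(A - λI) = λ^2 - 2λ + 1 = 0.
Single eigenvalue λ = 1 with algebraic multiplicity 2.
Eigenvector v = (1,0); generalized eigenvector w with (A-λI)w=v is (-3,1).
General solution: e^(t)[K_1·v + K_2·(t·v + w)].

x_1(t) = K_1e^(t) + K_2te^(t) - 3K_2e^(t), x_2(t) = K_2e^(t)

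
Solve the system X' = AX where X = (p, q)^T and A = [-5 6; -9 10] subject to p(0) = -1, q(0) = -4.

Coefficient matrix A = [[-5, 6], [-9, 10]].
Characteristic polynomial det(A - λI) = λ^2 - 5λ + 4 = 0.
Eigenvalues λ = 1, 4.
For λ=1: (A-λI) row 1 is [-6, 6], so an eigenvector is (1, 1).
For λ=4: (A-λI) row 1 is [-9, 6], so an eigenvector is (-2, -3).
General solution: C_1e^(t)(1,1) + C_2e^(4t)(-2,-3).
Applying p(0)=-1, q(0)=-4 gives C_1=5, C_2=3.

p(t) = -6e^(4t) + 5e^(t), q(t) = -9e^(4t) + 5e^(t)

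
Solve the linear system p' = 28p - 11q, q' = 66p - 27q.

p(t) = -C_1e^(-5t) - C_2e^(6t), q(t) = -3C_1e^(-5t) - 2C_2e^(6t)

Coefficient matrix A = [[28, -11], [66, -27]].
Characteristic polynomial det(A - λI) = λ^2 - λ - 30 = 0.
Eigenvalues λ = -5, 6.
For λ=-5: (A-λI) row 1 is [33, -11], so an eigenvector is (-1, -3).
For λ=6: (A-λI) row 1 is [22, -11], so an eigenvector is (-1, -2).
General solution: C_1e^(-5t)(-1,-3) + C_2e^(6t)(-1,-2).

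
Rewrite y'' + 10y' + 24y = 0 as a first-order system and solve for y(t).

y(t) = c_1e^(-6t) + c_2e^(-4t)

Let x_1 = y, x_2 = y'. Then x_1' = x_2 and x_2' = -24x_1 - 10x_2.
A = [[0,1],[-24,-10]]; det(A-λI) = λ^2 + 10λ + 24.
Eigenvalues λ = -6, -4 with eigenvectors (1,-6), (1,-4).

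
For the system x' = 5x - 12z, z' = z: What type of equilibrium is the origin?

unstable node

A = [[5,-12],[0,1]]; det(A-λI) = λ^2 - 6λ + 5.
λ = 5, 1: both positive.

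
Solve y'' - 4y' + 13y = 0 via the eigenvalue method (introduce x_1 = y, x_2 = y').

Let x_1 = y, x_2 = y'. Then x_1' = x_2 and x_2' = -13x_1 + 4x_2.
A = [[0,1],[-13,4]]; det(A-λI) = λ^2 - 4λ + 13.
Eigenvalues λ = 2 ± 3i.

y(t) = C_1e^(2t)cos(3t) + C_2e^(2t)sin(3t)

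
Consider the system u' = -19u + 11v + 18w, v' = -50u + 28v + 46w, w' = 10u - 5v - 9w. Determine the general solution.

u(t) = C_1e^(3t) - 2C_2e^(t) - C_3e^(-4t), v(t) = 2C_1e^(3t) - 2C_2e^(t) - 3C_3e^(-4t), w(t) = -C_2e^(t) + C_3e^(-4t)

Coefficient matrix A = [[-19, 11, 18], [-50, 28, 46], [10, -5, -9]].
det(A - λI) = 0 gives eigenvalues λ = 3, 1, -4.
For λ=3: eigenvector (1,2,0).
For λ=1: eigenvector (-2,-2,-1).
For λ=-4: eigenvector (-1,-3,1).
General solution: C_1e^(3t)(1,2,0) + C_2e^(t)(-2,-2,-1) + C_3e^(-4t)(-1,-3,1).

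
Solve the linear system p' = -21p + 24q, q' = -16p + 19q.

Coefficient matrix A = [[-21, 24], [-16, 19]].
Characteristic polynomial det(A - λI) = λ^2 + 2λ - 15 = 0.
Eigenvalues λ = 3, -5.
For λ=3: (A-λI) row 1 is [-24, 24], so an eigenvector is (1, 1).
For λ=-5: (A-λI) row 1 is [-16, 24], so an eigenvector is (3, 2).
General solution: c_1e^(3t)(1,1) + c_2e^(-5t)(3,2).

p(t) = c_1e^(3t) + 3c_2e^(-5t), q(t) = c_1e^(3t) + 2c_2e^(-5t)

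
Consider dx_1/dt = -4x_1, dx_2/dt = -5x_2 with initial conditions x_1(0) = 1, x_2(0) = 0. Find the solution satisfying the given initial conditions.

Coefficient matrix A = [[-4, 0], [0, -5]].
Characteristic polynomial det(A - λI) = λ^2 + 9λ + 20 = 0.
Eigenvalues λ = -5, -4.
For λ=-5: (A-λI) row 1 is [1, 0], so an eigenvector is (0, 1).
For λ=-4: (A-λI) row 2 is [0, -1], so an eigenvector is (-1, 0).
General solution: K_1e^(-5t)(0,1) + K_2e^(-4t)(-1,0).
Applying x_1(0)=1, x_2(0)=0 gives K_1=0, K_2=-1.

x_1(t) = e^(-4t), x_2(t) = 0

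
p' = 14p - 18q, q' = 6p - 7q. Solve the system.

p(t) = 2K_1e^(5t) + 3K_2e^(2t), q(t) = K_1e^(5t) + 2K_2e^(2t)

Coefficient matrix A = [[14, -18], [6, -7]].
Characteristic polynomial det(A - λI) = λ^2 - 7λ + 10 = 0.
Eigenvalues λ = 5, 2.
For λ=5: (A-λI) row 1 is [9, -18], so an eigenvector is (2, 1).
For λ=2: (A-λI) row 1 is [12, -18], so an eigenvector is (3, 2).
General solution: K_1e^(5t)(2,1) + K_2e^(2t)(3,2).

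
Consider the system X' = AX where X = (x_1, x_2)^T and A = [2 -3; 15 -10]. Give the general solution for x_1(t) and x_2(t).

Coefficient matrix A = [[2, -3], [15, -10]].
Characteristic polynomial det(A - λI) = λ^2 + 8λ + 25 = 0.
Eigenvalues λ = -4 ± 3i (complex conjugate pair).
For λ=-4+3i: an eigenvector is (-1,-2) - i(0,-1) = (-1, -2 + i).
A real fundamental pair from Re and Im of e^((-4+3i)t)v: X_1 = e^(-4t)(cos(3t)·(-1,-2) + sin(3t)·(0,-1)), X_2 = e^(-4t)(sin(3t)·(-1,-2) - cos(3t)·(0,-1)).
General solution: K_1X_1 + K_2X_2.

x_1(t) = -K_1e^(-4t)cos(3t) - K_2e^(-4t)sin(3t), x_2(t) = -K_1e^(-4t)sin(3t) - 2K_1e^(-4t)cos(3t) - 2K_2e^(-4t)sin(3t) + K_2e^(-4t)cos(3t)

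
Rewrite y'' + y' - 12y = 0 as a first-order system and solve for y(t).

Let x_1 = y, x_2 = y'. Then x_1' = x_2 and x_2' = 12x_1 - x_2.
A = [[0,1],[12,-1]]; det(A-λI) = λ^2 + λ - 12.
Eigenvalues λ = 3, -4 with eigenvectors (1,3), (1,-4).

y(t) = C_1e^(3t) + C_2e^(-4t)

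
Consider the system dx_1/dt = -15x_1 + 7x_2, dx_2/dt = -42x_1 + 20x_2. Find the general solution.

Coefficient matrix A = [[-15, 7], [-42, 20]].
Characteristic polynomial det(A - λI) = λ^2 - 5λ - 6 = 0.
Eigenvalues λ = -1, 6.
For λ=-1: (A-λI) row 1 is [-14, 7], so an eigenvector is (-1, -2).
For λ=6: (A-λI) row 1 is [-21, 7], so an eigenvector is (-1, -3).
General solution: K_1e^(-t)(-1,-2) + K_2e^(6t)(-1,-3).

x_1(t) = -K_1e^(-t) - K_2e^(6t), x_2(t) = -2K_1e^(-t) - 3K_2e^(6t)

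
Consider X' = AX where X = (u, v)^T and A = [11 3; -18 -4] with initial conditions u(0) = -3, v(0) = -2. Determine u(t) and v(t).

Coefficient matrix A = [[11, 3], [-18, -4]].
Characteristic polynomial det(A - λI) = λ^2 - 7λ + 10 = 0.
Eigenvalues λ = 5, 2.
For λ=5: (A-λI) row 1 is [6, 3], so an eigenvector is (1, -2).
For λ=2: (A-λI) row 1 is [9, 3], so an eigenvector is (-1, 3).
General solution: C_1e^(5t)(1,-2) + C_2e^(2t)(-1,3).
Applying u(0)=-3, v(0)=-2 gives C_1=-11, C_2=-8.

u(t) = -11e^(5t) + 8e^(2t), v(t) = 22e^(5t) - 24e^(2t)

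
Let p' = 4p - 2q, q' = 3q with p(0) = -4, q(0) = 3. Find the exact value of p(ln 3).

-648

A = [[4,-2],[0,3]]; eigenvalues λ = 4, 3.
Eigenvectors: (-1,0) for λ=4, (2,1) for λ=3.
From the initial condition, c_1 = 10, c_2 = 3.
p(ln 3) = (10)(3^4)(-1) + (3)(3^3)(2) = -648.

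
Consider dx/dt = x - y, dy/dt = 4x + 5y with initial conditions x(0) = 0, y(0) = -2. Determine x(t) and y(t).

Coefficient matrix A = [[1, -1], [4, 5]].
Characteristic polynomial det(A - λI) = λ^2 - 6λ + 9 = 0.
Single eigenvalue λ = 3 with algebraic multiplicity 2.
Eigenvector v = (1,-2); generalized eigenvector w with (A-λI)w=v is (-1,1).
General solution: e^(3t)[C_1·v + C_2·(t·v + w)].
Applying x(0)=0, y(0)=-2 gives C_1=2, C_2=2.

x(t) = 2te^(3t), y(t) = -4te^(3t) - 2e^(3t)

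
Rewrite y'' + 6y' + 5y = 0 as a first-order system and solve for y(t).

y(t) = c_1e^(-t) + c_2e^(-5t)

Let x_1 = y, x_2 = y'. Then x_1' = x_2 and x_2' = -5x_1 - 6x_2.
A = [[0,1],[-5,-6]]; det(A-λI) = λ^2 + 6λ + 5.
Eigenvalues λ = -1, -5 with eigenvectors (1,-1), (1,-5).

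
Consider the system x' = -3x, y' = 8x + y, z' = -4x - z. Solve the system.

x(t) = c_1e^(-3t), y(t) = -2c_1e^(-3t) + c_2e^(t), z(t) = 2c_1e^(-3t) + c_3e^(-t)

Coefficient matrix A = [[-3, 0, 0], [8, 1, 0], [-4, 0, -1]].
det(A - λI) = 0 gives eigenvalues λ = -3, 1, -1.
For λ=-3: eigenvector (1,-2,2).
For λ=1: eigenvector (0,1,0).
For λ=-1: eigenvector (0,0,1).
General solution: c_1e^(-3t)(1,-2,2) + c_2e^(t)(0,1,0) + c_3e^(-t)(0,0,1).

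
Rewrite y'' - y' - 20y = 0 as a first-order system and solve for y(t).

Let x_1 = y, x_2 = y'. Then x_1' = x_2 and x_2' = 20x_1 + x_2.
A = [[0,1],[20,1]]; det(A-λI) = λ^2 - λ - 20.
Eigenvalues λ = 5, -4 with eigenvectors (1,5), (1,-4).

y(t) = c_1e^(5t) + c_2e^(-4t)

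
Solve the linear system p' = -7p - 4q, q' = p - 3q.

Coefficient matrix A = [[-7, -4], [1, -3]].
Characteristic polynomial det(A - λI) = λ^2 + 10λ + 25 = 0.
Single eigenvalue λ = -5 with algebraic multiplicity 2.
Eigenvector v = (2,-1); generalized eigenvector w with (A-λI)w=v is (3,-2).
General solution: e^(-5t)[K_1·v + K_2·(t·v + w)].

p(t) = 2K_1e^(-5t) + 2K_2te^(-5t) + 3K_2e^(-5t), q(t) = -K_1e^(-5t) - K_2te^(-5t) - 2K_2e^(-5t)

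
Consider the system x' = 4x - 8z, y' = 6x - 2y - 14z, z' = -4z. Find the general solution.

x(t) = c_1e^(-4t) - c_3e^(4t), y(t) = 4c_1e^(-4t) + c_2e^(-2t) - c_3e^(4t), z(t) = c_1e^(-4t)

Coefficient matrix A = [[4, 0, -8], [6, -2, -14], [0, 0, -4]].
det(A - λI) = 0 gives eigenvalues λ = -4, -2, 4.
For λ=-4: eigenvector (1,4,1).
For λ=-2: eigenvector (0,1,0).
For λ=4: eigenvector (-1,-1,0).
General solution: c_1e^(-4t)(1,4,1) + c_2e^(-2t)(0,1,0) + c_3e^(4t)(-1,-1,0).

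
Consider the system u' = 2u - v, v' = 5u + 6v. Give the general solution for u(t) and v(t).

Coefficient matrix A = [[2, -1], [5, 6]].
Characteristic polynomial det(A - λI) = λ^2 - 8λ + 17 = 0.
Eigenvalues λ = 4 ± i (complex conjugate pair).
For λ=4+i: an eigenvector is (0,-1) - i(1,-2) = (0 - i, -1 + 2i).
A real fundamental pair from Re and Im of e^((4+i)t)v: X_1 = e^(4t)(cos(t)·(0,-1) + sin(t)·(1,-2)), X_2 = e^(4t)(sin(t)·(0,-1) - cos(t)·(1,-2)).
General solution: C_1X_1 + C_2X_2.

u(t) = C_1e^(4t)sin(t) - C_2e^(4t)cos(t), v(t) = -2C_1e^(4t)sin(t) - C_1e^(4t)cos(t) - C_2e^(4t)sin(t) + 2C_2e^(4t)cos(t)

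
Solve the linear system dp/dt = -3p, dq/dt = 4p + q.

p(t) = C_1e^(-3t), q(t) = -C_1e^(-3t) - C_2e^(t)

Coefficient matrix A = [[-3, 0], [4, 1]].
Characteristic polynomial det(A - λI) = λ^2 + 2λ - 3 = 0.
Eigenvalues λ = -3, 1.
For λ=-3: (A-λI) row 2 is [4, 4], so an eigenvector is (1, -1).
For λ=1: (A-λI) row 1 is [-4, 0], so an eigenvector is (0, -1).
General solution: C_1e^(-3t)(1,-1) + C_2e^(t)(0,-1).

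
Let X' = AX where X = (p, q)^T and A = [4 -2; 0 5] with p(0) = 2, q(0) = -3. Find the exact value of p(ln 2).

A = [[4,-2],[0,5]]; eigenvalues λ = 4, 5.
Eigenvectors: (1,0) for λ=4, (-2,1) for λ=5.
From the initial condition, c_1 = -4, c_2 = -3.
p(ln 2) = (-4)(2^4)(1) + (-3)(2^5)(-2) = 128.

128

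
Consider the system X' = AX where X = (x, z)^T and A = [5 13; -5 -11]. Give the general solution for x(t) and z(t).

Coefficient matrix A = [[5, 13], [-5, -11]].
Characteristic polynomial det(A - λI) = λ^2 + 6λ + 10 = 0.
Eigenvalues λ = -3 ± i (complex conjugate pair).
For λ=-3+i: an eigenvector is (-2,1) - i(-3,2) = (-2 + 3i, 1 - 2i).
A real fundamental pair from Re and Im of e^((-3+i)t)v: X_1 = e^(-3t)(cos(t)·(-2,1) + sin(t)·(-3,2)), X_2 = e^(-3t)(sin(t)·(-2,1) - cos(t)·(-3,2)).
General solution: c_1X_1 + c_2X_2.

x(t) = -3c_1e^(-3t)sin(t) - 2c_1e^(-3t)cos(t) - 2c_2e^(-3t)sin(t) + 3c_2e^(-3t)cos(t), z(t) = 2c_1e^(-3t)sin(t) + c_1e^(-3t)cos(t) + c_2e^(-3t)sin(t) - 2c_2e^(-3t)cos(t)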